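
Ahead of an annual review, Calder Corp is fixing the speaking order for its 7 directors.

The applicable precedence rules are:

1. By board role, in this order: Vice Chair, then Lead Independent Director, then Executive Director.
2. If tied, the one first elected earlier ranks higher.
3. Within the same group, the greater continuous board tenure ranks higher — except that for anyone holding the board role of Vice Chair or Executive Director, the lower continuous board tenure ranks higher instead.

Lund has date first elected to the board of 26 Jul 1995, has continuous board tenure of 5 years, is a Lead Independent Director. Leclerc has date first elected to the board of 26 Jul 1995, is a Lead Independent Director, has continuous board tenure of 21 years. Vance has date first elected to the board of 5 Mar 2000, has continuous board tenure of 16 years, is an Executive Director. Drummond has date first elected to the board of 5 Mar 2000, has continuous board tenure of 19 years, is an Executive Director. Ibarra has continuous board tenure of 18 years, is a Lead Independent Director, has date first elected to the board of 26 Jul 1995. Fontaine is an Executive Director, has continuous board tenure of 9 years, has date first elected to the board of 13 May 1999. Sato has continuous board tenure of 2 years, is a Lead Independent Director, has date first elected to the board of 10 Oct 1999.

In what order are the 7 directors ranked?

Leclerc, Ibarra, Lund, Sato, Fontaine, Vance, Drummond

By board role: Leclerc, Ibarra, Lund and Sato (Lead Independent Director); then Fontaine, Vance and Drummond (Executive Director).
Among Leclerc, Ibarra, Lund and Sato, by date first elected to the board (earlier first): Leclerc, Ibarra and Lund (26 Jul 1995) before Sato (10 Oct 1999).
Among Leclerc, Ibarra and Lund, by continuous board tenure (higher first): Leclerc (21 years) before Ibarra (18 years) before Lund (5 years).
Among Fontaine, Vance and Drummond, by date first elected to the board (earlier first): Fontaine (13 May 1999) before Vance and Drummond (5 Mar 2000).
Among Vance and Drummond, by continuous board tenure (lower first) (reversed rule for this group): Vance (16 years) before Drummond (19 years).
Full order: Leclerc, Ibarra, Lund, Sato, Fontaine, Vance, Drummond.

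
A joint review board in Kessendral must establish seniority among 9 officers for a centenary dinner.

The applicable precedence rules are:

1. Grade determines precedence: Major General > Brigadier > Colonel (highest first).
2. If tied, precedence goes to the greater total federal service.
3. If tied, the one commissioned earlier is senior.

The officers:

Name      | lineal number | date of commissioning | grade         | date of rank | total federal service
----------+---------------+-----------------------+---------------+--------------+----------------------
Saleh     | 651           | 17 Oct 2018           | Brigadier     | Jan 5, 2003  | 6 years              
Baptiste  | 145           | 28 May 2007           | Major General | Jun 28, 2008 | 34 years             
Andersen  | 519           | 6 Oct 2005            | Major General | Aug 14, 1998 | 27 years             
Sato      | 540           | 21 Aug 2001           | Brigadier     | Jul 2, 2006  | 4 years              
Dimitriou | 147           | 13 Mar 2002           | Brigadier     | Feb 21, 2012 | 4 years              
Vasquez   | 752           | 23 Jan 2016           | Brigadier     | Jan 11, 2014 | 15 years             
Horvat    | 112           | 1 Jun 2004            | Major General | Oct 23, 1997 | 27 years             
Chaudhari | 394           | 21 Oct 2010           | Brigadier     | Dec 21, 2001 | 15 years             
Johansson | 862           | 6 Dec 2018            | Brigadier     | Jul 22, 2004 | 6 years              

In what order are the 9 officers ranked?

By grade: Baptiste, Horvat and Andersen (Major General); then Chaudhari, Vasquez, Saleh, Johansson, Sato and Dimitriou (Brigadier).
Among Baptiste, Horvat and Andersen, by total federal service (higher first): Baptiste (34 years) before Horvat and Andersen (27 years).
Among Horvat and Andersen, by date of commissioning (earlier first): Horvat (1 Jun 2004) before Andersen (6 Oct 2005).
Among Chaudhari, Vasquez, Saleh, Johansson, Sato and Dimitriou, by total federal service (higher first): Chaudhari and Vasquez (15 years) before Saleh and Johansson (6 years) before Sato and Dimitriou (4 years).
Among Chaudhari and Vasquez, by date of commissioning (earlier first): Chaudhari (21 Oct 2010) before Vasquez (23 Jan 2016).
Among Saleh and Johansson, by date of commissioning (earlier first): Saleh (17 Oct 2018) before Johansson (6 Dec 2018).
Among Sato and Dimitriou, by date of commissioning (earlier first): Sato (21 Aug 2001) before Dimitriou (13 Mar 2002).
Full order: Baptiste, Horvat, Andersen, Chaudhari, Vasquez, Saleh, Johansson, Sato, Dimitriou.

Baptiste, Horvat, Andersen, Chaudhari, Vasquez, Saleh, Johansson, Sato, Dimitriou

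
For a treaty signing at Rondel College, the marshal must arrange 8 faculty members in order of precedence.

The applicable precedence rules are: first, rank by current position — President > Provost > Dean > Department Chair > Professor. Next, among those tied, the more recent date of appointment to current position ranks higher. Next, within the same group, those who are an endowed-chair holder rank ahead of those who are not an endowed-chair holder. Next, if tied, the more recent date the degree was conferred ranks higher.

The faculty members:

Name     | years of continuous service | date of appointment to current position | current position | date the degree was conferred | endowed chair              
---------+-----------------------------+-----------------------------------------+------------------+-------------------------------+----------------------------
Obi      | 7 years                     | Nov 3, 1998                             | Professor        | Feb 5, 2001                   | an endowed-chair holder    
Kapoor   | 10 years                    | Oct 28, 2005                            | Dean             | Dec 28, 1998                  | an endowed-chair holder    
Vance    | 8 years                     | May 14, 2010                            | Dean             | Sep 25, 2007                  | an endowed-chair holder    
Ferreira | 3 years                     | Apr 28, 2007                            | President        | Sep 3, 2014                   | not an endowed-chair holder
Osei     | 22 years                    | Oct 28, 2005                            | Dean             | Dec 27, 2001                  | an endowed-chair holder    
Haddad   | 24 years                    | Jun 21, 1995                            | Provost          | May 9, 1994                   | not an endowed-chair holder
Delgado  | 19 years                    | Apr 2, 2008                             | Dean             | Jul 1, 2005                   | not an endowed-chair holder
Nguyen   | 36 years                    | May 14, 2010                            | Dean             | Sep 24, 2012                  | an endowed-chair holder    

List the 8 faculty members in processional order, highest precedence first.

Ferreira, Haddad, Nguyen, Vance, Delgado, Osei, Kapoor, Obi

By current position: Ferreira (President); then Haddad (Provost); then Nguyen, Vance, Delgado, Osei and Kapoor (Dean); then Obi (Professor).
Among Nguyen, Vance, Delgado, Osei and Kapoor, by date of appointment to current position (later first): Nguyen and Vance (May 14, 2010) before Delgado (Apr 2, 2008) before Osei and Kapoor (Oct 28, 2005).
Nguyen and Vance are each an endowed-chair holder, so the next rule applies.
Among Nguyen and Vance, by date the degree was conferred (later first): Nguyen (Sep 24, 2012) before Vance (Sep 25, 2007).
Osei and Kapoor are each an endowed-chair holder, so the next rule applies.
Among Osei and Kapoor, by date the degree was conferred (later first): Osei (Dec 27, 2001) before Kapoor (Dec 28, 1998).
Full order: Ferreira, Haddad, Nguyen, Vance, Delgado, Osei, Kapoor, Obi.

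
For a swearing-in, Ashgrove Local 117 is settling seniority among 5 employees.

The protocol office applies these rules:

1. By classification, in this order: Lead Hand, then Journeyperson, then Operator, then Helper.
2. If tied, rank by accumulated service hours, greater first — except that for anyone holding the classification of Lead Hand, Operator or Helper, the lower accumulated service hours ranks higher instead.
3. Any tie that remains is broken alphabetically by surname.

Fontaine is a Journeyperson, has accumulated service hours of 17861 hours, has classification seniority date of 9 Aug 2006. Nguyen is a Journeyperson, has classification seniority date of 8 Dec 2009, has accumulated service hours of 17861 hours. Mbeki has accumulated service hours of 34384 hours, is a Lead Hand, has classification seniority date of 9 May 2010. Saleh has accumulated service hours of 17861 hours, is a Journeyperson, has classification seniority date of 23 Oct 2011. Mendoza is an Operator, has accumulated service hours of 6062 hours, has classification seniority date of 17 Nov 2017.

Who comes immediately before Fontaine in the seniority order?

By classification: Mbeki (Lead Hand); then Fontaine, Nguyen and Saleh (Journeyperson); then Mendoza (Operator).
Fontaine, Nguyen and Saleh all have accumulated service hours 17861 hours, so the next rule applies.
Among Fontaine, Nguyen and Saleh, alphabetically by surname: Fontaine before Nguyen before Saleh.
Order: Mbeki, Fontaine, Nguyen, Saleh, Mendoza.

Mbeki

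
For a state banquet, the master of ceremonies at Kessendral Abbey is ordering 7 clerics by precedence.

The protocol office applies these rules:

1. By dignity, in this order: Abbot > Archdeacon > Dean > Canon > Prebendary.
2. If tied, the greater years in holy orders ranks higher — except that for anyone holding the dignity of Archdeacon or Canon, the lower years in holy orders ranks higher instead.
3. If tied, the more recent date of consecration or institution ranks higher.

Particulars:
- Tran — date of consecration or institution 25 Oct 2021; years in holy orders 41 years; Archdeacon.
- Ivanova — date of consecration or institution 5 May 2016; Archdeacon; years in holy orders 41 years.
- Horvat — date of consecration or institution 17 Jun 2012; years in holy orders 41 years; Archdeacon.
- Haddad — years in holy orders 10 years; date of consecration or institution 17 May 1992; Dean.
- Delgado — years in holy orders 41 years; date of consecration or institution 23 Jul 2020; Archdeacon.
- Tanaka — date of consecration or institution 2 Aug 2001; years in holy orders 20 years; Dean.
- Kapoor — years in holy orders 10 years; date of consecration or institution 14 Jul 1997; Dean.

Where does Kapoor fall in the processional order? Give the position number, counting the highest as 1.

6

By dignity: Tran, Delgado, Ivanova and Horvat (Archdeacon); then Tanaka, Kapoor and Haddad (Dean).
Tran, Delgado, Ivanova and Horvat all have years in holy orders 41 years, so the next rule applies.
Among Tran, Delgado, Ivanova and Horvat, by date of consecration or institution (later first): Tran (25 Oct 2021) before Delgado (23 Jul 2020) before Ivanova (5 May 2016) before Horvat (17 Jun 2012).
Among Tanaka, Kapoor and Haddad, by years in holy orders (higher first): Tanaka (20 years) before Kapoor and Haddad (10 years).
Among Kapoor and Haddad, by date of consecration or institution (later first): Kapoor (14 Jul 1997) before Haddad (17 May 1992).
Order: Tran, Delgado, Ivanova, Horvat, Tanaka, Kapoor, Haddad. So position 6.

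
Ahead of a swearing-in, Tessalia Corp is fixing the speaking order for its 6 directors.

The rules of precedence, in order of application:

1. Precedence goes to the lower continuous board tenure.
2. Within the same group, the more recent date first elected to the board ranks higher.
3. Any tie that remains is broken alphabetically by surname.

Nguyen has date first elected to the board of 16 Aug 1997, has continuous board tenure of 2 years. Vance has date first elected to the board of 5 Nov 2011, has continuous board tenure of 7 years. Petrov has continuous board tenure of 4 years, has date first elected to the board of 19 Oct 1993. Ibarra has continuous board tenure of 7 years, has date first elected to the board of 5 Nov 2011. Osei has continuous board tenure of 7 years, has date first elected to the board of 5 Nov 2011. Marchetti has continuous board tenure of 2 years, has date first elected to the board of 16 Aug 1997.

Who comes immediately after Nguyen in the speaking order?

Petrov

By continuous board tenure (lower first): Marchetti and Nguyen (both 2 years); then Petrov (4 years); then Ibarra, Osei and Vance (each 7 years).
Marchetti and Nguyen both have date first elected to the board 16 Aug 1997, so the next rule applies.
Among Marchetti and Nguyen, alphabetically by surname: Marchetti before Nguyen.
Ibarra, Osei and Vance all have date first elected to the board 5 Nov 2011, so the next rule applies.
Among Ibarra, Osei and Vance, alphabetically by surname: Ibarra before Osei before Vance.
Order: Marchetti, Nguyen, Petrov, Ibarra, Osei, Vance.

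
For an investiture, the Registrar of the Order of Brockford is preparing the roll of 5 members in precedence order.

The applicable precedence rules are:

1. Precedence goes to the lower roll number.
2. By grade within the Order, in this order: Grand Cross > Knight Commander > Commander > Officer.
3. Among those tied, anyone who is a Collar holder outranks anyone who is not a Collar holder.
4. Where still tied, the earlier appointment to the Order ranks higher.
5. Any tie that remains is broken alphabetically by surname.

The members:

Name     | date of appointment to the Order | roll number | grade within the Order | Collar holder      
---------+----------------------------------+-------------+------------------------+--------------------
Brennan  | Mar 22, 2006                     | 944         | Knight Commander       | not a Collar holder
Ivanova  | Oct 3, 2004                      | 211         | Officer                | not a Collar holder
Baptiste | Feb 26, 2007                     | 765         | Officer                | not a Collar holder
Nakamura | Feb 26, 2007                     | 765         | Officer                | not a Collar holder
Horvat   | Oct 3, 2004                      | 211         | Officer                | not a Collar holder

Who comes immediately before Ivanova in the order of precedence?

Horvat

By roll number (lower first): Horvat and Ivanova (both 211); then Baptiste and Nakamura (both 765); then Brennan (944).
Horvat and Ivanova are each Officer, so the next rule applies.
Horvat and Ivanova are each not a Collar holder, so the next rule applies.
Horvat and Ivanova both have date of appointment to the Order Oct 3, 2004, so the next rule applies.
Among Horvat and Ivanova, alphabetically by surname: Horvat before Ivanova.
Baptiste and Nakamura are each Officer, so the next rule applies.
Baptiste and Nakamura are each not a Collar holder, so the next rule applies.
Baptiste and Nakamura both have date of appointment to the Order Feb 26, 2007, so the next rule applies.
Among Baptiste and Nakamura, alphabetically by surname: Baptiste before Nakamura.
Order: Horvat, Ivanova, Baptiste, Nakamura, Brennan.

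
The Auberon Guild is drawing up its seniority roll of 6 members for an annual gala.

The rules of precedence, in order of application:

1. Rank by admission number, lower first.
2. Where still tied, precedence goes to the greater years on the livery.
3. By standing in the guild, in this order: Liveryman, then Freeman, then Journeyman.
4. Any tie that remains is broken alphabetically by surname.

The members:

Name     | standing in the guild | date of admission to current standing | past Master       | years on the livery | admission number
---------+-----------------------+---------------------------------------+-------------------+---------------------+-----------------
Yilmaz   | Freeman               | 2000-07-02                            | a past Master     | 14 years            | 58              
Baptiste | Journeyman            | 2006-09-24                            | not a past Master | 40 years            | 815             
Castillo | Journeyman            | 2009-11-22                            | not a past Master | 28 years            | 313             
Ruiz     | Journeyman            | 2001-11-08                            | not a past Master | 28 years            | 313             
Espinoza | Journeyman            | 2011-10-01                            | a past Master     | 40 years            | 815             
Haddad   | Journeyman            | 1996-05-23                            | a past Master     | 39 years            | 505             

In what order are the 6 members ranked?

By admission number (lower first): Yilmaz (58); then Castillo and Ruiz (both 313); then Haddad (505); then Baptiste and Espinoza (both 815).
Castillo and Ruiz both have years on the livery 28 years, so the next rule applies.
Castillo and Ruiz are each Journeyman, so the next rule applies.
Among Castillo and Ruiz, alphabetically by surname: Castillo before Ruiz.
Baptiste and Espinoza both have years on the livery 40 years, so the next rule applies.
Baptiste and Espinoza are each Journeyman, so the next rule applies.
Among Baptiste and Espinoza, alphabetically by surname: Baptiste before Espinoza.
Full order: Yilmaz, Castillo, Ruiz, Haddad, Baptiste, Espinoza.

Yilmaz, Castillo, Ruiz, Haddad, Baptiste, Espinoza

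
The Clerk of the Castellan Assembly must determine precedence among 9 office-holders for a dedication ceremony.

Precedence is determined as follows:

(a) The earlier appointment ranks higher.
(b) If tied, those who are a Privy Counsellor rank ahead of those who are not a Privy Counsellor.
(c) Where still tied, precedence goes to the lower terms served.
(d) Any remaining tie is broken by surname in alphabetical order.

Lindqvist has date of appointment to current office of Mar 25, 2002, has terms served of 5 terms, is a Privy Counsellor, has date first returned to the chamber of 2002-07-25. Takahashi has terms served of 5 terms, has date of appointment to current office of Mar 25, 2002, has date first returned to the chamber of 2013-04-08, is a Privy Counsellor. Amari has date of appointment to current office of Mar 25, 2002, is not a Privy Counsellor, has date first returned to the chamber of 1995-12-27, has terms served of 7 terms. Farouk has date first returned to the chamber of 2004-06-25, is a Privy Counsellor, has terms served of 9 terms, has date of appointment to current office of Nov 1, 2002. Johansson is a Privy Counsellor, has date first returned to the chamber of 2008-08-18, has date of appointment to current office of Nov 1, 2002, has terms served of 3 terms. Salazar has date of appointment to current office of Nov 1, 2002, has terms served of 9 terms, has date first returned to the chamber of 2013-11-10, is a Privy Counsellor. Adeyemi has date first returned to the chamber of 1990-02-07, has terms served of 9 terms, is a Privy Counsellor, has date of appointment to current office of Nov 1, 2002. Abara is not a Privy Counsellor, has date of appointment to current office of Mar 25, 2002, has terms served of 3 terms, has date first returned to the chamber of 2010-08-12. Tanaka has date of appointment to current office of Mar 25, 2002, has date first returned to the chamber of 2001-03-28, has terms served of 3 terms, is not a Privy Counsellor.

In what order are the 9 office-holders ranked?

Lindqvist, Takahashi, Abara, Tanaka, Amari, Johansson, Adeyemi, Farouk, Salazar

By date of appointment to current office (earlier first): Lindqvist, Takahashi, Abara, Tanaka and Amari (each Mar 25, 2002); then Johansson, Adeyemi, Farouk and Salazar (each Nov 1, 2002).
Among Lindqvist, Takahashi, Abara, Tanaka and Amari, a Privy Counsellor before not a Privy Counsellor: Lindqvist and Takahashi (a Privy Counsellor) before Abara, Tanaka and Amari (not a Privy Counsellor).
Lindqvist and Takahashi both have terms served 5 terms, so the next rule applies.
Among Lindqvist and Takahashi, alphabetically by surname: Lindqvist before Takahashi.
Among Abara, Tanaka and Amari, by terms served (lower first): Abara and Tanaka (3 terms) before Amari (7 terms).
Among Abara and Tanaka, alphabetically by surname: Abara before Tanaka.
Johansson, Adeyemi, Farouk and Salazar are each a Privy Counsellor, so the next rule applies.
Among Johansson, Adeyemi, Farouk and Salazar, by terms served (lower first): Johansson (3 terms) before Adeyemi, Farouk and Salazar (9 terms).
Among Adeyemi, Farouk and Salazar, alphabetically by surname: Adeyemi before Farouk before Salazar.
Full order: Lindqvist, Takahashi, Abara, Tanaka, Amari, Johansson, Adeyemi, Farouk, Salazar.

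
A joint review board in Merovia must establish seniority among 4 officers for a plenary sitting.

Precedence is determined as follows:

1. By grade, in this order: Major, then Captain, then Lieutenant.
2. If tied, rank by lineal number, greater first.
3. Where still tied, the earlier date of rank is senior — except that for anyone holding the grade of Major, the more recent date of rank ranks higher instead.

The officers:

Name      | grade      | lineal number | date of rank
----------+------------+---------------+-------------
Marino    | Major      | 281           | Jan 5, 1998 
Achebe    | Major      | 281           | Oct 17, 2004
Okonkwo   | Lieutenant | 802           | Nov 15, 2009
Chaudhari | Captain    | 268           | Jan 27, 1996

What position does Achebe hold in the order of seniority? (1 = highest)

1

By grade: Achebe and Marino (Major); then Chaudhari (Captain); then Okonkwo (Lieutenant).
Achebe and Marino both have lineal number 281, so the next rule applies.
Among Achebe and Marino, by date of rank (later first) (reversed rule for this group): Achebe (Oct 17, 2004) before Marino (Jan 5, 1998).
Order: Achebe, Marino, Chaudhari, Okonkwo. So position 1.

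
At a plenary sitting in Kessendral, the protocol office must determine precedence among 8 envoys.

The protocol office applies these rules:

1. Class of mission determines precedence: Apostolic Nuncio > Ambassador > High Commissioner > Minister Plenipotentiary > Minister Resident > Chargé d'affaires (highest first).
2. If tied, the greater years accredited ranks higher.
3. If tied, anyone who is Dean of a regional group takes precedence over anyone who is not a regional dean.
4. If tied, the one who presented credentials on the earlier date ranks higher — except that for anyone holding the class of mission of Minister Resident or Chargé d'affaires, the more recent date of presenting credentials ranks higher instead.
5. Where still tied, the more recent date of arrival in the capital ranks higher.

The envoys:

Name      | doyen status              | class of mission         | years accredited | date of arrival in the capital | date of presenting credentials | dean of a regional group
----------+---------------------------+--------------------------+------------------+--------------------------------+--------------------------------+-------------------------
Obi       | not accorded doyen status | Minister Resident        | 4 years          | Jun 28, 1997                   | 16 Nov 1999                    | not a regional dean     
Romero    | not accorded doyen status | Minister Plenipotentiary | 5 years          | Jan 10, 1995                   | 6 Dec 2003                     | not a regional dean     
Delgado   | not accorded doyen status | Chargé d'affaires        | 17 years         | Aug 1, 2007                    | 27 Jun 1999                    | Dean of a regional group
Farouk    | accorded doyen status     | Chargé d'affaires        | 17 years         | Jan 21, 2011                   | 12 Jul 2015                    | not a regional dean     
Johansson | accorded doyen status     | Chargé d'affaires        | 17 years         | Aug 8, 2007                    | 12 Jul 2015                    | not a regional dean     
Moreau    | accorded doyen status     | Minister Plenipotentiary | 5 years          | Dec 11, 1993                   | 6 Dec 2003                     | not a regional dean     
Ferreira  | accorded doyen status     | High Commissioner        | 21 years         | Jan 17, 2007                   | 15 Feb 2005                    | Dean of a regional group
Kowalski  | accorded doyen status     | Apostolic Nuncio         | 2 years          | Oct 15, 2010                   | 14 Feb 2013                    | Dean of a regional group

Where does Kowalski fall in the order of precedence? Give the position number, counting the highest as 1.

1

By class of mission: Kowalski (Apostolic Nuncio); then Ferreira (High Commissioner); then Romero and Moreau (Minister Plenipotentiary); then Obi (Minister Resident); then Delgado, Farouk and Johansson (Chargé d'affaires).
Romero and Moreau both have years accredited 5 years, so the next rule applies.
Romero and Moreau are each not a regional dean, so the next rule applies.
Romero and Moreau both have date of presenting credentials 6 Dec 2003, so the next rule applies.
Among Romero and Moreau, by date of arrival in the capital (later first): Romero (Jan 10, 1995) before Moreau (Dec 11, 1993).
Delgado, Farouk and Johansson all have years accredited 17 years, so the next rule applies.
Among Delgado, Farouk and Johansson, Dean of a regional group before not a regional dean: Delgado (Dean of a regional group) before Farouk and Johansson (not a regional dean).
Farouk and Johansson both have date of presenting credentials 12 Jul 2015, so the next rule applies.
Among Farouk and Johansson, by date of arrival in the capital (later first): Farouk (Jan 21, 2011) before Johansson (Aug 8, 2007).
Order: Kowalski, Ferreira, Romero, Moreau, Obi, Delgado, Farouk, Johansson. So position 1.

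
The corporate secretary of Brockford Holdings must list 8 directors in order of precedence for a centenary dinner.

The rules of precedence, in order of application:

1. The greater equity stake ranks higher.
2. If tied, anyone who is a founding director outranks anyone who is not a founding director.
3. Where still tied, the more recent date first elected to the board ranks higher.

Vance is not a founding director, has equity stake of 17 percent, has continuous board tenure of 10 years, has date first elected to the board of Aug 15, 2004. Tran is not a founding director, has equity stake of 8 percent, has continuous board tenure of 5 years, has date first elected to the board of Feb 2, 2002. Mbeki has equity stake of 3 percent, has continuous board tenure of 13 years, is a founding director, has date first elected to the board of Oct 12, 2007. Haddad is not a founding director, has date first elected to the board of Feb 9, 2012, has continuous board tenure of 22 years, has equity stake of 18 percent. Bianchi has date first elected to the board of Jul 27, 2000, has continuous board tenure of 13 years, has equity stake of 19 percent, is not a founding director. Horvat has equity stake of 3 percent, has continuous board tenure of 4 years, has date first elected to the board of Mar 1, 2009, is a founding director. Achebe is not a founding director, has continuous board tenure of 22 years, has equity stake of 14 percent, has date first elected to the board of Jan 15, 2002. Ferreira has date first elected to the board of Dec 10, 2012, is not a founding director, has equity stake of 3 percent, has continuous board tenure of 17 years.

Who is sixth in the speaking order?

Horvat

By equity stake (higher first): Bianchi (19 percent); then Haddad (18 percent); then Vance (17 percent); then Achebe (14 percent); then Tran (8 percent); then Horvat, Mbeki and Ferreira (each 3 percent).
Among Horvat, Mbeki and Ferreira, a founding director before not a founding director: Horvat and Mbeki (a founding director) before Ferreira (not a founding director).
Among Horvat and Mbeki, by date first elected to the board (later first): Horvat (Mar 1, 2009) before Mbeki (Oct 12, 2007).
Order: Bianchi, Haddad, Vance, Achebe, Tran, Horvat, Mbeki, Ferreira.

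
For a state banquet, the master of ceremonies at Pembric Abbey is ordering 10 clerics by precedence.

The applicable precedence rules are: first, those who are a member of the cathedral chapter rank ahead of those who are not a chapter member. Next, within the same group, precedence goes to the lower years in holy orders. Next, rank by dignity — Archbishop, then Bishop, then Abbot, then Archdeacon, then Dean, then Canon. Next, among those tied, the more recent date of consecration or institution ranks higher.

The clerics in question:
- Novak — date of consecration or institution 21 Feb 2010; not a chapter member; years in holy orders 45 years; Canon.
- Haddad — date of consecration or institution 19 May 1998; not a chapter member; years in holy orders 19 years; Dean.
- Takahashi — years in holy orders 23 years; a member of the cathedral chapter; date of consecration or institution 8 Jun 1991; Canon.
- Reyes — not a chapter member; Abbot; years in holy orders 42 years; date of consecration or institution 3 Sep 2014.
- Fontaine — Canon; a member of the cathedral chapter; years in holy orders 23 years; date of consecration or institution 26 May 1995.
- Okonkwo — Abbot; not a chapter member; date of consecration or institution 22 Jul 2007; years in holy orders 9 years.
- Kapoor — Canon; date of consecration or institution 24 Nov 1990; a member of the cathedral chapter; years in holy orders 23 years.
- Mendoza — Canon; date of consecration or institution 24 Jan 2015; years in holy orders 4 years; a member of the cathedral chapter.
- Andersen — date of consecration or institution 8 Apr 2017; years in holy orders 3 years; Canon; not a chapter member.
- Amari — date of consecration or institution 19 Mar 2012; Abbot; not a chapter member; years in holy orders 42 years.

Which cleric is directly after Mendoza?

Fontaine

By the first rule: Mendoza, Fontaine, Takahashi and Kapoor (each a member of the cathedral chapter); then Andersen, Okonkwo, Haddad, Reyes, Amari and Novak (each not a chapter member).
Among Mendoza, Fontaine, Takahashi and Kapoor, by years in holy orders (lower first): Mendoza (4 years) before Fontaine, Takahashi and Kapoor (23 years).
Fontaine, Takahashi and Kapoor are each Canon, so the next rule applies.
Among Fontaine, Takahashi and Kapoor, by date of consecration or institution (later first): Fontaine (26 May 1995) before Takahashi (8 Jun 1991) before Kapoor (24 Nov 1990).
Among Andersen, Okonkwo, Haddad, Reyes, Amari and Novak, by years in holy orders (lower first): Andersen (3 years) before Okonkwo (9 years) before Haddad (19 years) before Reyes and Amari (42 years) before Novak (45 years).
Reyes and Amari are each Abbot, so the next rule applies.
Among Reyes and Amari, by date of consecration or institution (later first): Reyes (3 Sep 2014) before Amari (19 Mar 2012).
Order: Mendoza, Fontaine, Takahashi, Kapoor, Andersen, Okonkwo, Haddad, Reyes, Amari, Novak.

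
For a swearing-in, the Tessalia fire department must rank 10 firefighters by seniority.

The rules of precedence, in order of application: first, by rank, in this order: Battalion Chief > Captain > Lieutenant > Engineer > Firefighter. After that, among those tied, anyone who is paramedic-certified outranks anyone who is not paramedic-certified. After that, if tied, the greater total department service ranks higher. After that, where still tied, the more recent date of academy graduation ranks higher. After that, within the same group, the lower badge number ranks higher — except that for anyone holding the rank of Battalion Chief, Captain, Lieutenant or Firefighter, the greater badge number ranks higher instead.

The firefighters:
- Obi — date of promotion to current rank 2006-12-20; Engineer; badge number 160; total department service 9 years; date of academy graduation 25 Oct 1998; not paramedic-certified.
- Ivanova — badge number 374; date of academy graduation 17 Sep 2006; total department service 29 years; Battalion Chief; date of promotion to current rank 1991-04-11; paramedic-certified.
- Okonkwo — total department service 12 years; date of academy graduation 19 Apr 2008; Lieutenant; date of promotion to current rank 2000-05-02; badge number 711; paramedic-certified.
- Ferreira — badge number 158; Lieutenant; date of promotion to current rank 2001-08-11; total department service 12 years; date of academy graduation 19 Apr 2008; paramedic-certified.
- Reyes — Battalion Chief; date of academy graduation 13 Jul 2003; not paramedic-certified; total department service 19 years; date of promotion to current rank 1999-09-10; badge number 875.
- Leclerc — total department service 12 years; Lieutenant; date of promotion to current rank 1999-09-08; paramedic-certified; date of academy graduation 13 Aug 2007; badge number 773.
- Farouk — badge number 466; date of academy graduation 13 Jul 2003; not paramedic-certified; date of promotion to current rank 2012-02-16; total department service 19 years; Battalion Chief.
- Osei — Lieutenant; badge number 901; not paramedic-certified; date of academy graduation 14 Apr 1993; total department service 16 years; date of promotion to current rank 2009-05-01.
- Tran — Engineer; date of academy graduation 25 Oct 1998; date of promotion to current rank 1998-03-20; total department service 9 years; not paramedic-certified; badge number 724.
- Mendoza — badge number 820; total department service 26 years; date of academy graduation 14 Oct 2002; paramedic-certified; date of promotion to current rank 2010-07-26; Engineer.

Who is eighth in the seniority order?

Mendoza

By rank: Ivanova, Reyes and Farouk (Battalion Chief); then Okonkwo, Ferreira, Leclerc and Osei (Lieutenant); then Mendoza, Obi and Tran (Engineer).
Among Ivanova, Reyes and Farouk, paramedic-certified before not paramedic-certified: Ivanova (paramedic-certified) before Reyes and Farouk (not paramedic-certified).
Reyes and Farouk both have total department service 19 years, so the next rule applies.
Reyes and Farouk both have date of academy graduation 13 Jul 2003, so the next rule applies.
Among Reyes and Farouk, by badge number (higher first) (reversed rule for this group): Reyes (875) before Farouk (466).
Among Okonkwo, Ferreira, Leclerc and Osei, paramedic-certified before not paramedic-certified: Okonkwo, Ferreira and Leclerc (paramedic-certified) before Osei (not paramedic-certified).
Okonkwo, Ferreira and Leclerc all have total department service 12 years, so the next rule applies.
Among Okonkwo, Ferreira and Leclerc, by date of academy graduation (later first): Okonkwo and Ferreira (19 Apr 2008) before Leclerc (13 Aug 2007).
Among Okonkwo and Ferreira, by badge number (higher first) (reversed rule for this group): Okonkwo (711) before Ferreira (158).
Among Mendoza, Obi and Tran, paramedic-certified before not paramedic-certified: Mendoza (paramedic-certified) before Obi and Tran (not paramedic-certified).
Obi and Tran both have total department service 9 years, so the next rule applies.
Obi and Tran both have date of academy graduation 25 Oct 1998, so the next rule applies.
Among Obi and Tran, by badge number (lower first): Obi (160) before Tran (724).
Order: Ivanova, Reyes, Farouk, Okonkwo, Ferreira, Leclerc, Osei, Mendoza, Obi, Tran.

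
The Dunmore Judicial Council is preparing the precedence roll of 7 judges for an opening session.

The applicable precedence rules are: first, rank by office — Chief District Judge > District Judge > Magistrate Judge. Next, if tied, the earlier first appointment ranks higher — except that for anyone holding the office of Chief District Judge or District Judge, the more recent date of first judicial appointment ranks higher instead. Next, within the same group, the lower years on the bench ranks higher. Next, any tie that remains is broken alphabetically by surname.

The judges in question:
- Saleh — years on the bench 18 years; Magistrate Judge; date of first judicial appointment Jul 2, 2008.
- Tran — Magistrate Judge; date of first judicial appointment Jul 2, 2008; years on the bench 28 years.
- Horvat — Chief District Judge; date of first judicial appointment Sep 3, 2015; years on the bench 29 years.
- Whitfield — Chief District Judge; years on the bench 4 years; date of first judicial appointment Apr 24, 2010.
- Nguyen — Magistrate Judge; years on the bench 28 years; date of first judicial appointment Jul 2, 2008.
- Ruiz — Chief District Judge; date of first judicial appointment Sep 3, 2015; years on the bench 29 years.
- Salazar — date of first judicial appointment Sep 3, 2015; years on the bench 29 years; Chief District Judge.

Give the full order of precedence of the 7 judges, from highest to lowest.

By office: Horvat, Ruiz, Salazar and Whitfield (Chief District Judge); then Saleh, Nguyen and Tran (Magistrate Judge).
Among Horvat, Ruiz, Salazar and Whitfield, by date of first judicial appointment (later first) (reversed rule for this group): Horvat, Ruiz and Salazar (Sep 3, 2015) before Whitfield (Apr 24, 2010).
Horvat, Ruiz and Salazar all have years on the bench 29 years, so the next rule applies.
Among Horvat, Ruiz and Salazar, alphabetically by surname: Horvat before Ruiz before Salazar.
Saleh, Nguyen and Tran all have date of first judicial appointment Jul 2, 2008, so the next rule applies.
Among Saleh, Nguyen and Tran, by years on the bench (lower first): Saleh (18 years) before Nguyen and Tran (28 years).
Among Nguyen and Tran, alphabetically by surname: Nguyen before Tran.
Full order: Horvat, Ruiz, Salazar, Whitfield, Saleh, Nguyen, Tran.

Horvat, Ruiz, Salazar, Whitfield, Saleh, Nguyen, Tran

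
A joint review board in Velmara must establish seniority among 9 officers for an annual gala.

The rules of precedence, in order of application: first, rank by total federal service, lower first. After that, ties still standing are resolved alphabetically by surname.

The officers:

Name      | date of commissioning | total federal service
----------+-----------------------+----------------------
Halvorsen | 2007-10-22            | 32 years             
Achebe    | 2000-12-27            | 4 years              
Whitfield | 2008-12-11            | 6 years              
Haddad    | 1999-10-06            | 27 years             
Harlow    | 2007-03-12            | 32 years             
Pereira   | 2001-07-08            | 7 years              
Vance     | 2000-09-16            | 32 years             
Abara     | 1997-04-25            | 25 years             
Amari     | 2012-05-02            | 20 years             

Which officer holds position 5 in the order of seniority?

By total federal service (lower first): Achebe (4 years); then Whitfield (6 years); then Pereira (7 years); then Amari (20 years); then Abara (25 years); then Haddad (27 years); then Halvorsen, Harlow and Vance (each 32 years).
Among Halvorsen, Harlow and Vance, alphabetically by surname: Halvorsen before Harlow before Vance.
Order: Achebe, Whitfield, Pereira, Amari, Abara, Haddad, Halvorsen, Harlow, Vance.

Abara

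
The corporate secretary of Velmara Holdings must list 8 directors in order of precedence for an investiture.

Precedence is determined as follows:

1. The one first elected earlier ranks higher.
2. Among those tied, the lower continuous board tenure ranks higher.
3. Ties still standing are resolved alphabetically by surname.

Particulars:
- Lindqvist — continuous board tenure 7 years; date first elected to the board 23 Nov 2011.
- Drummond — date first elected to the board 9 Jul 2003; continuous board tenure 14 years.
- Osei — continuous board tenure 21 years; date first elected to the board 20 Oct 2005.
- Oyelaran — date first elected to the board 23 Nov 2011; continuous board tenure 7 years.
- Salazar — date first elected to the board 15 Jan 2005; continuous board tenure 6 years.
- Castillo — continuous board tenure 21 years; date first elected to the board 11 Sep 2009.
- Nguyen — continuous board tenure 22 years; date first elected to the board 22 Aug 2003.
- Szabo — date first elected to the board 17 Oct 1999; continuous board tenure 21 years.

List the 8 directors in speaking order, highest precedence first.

By date first elected to the board (earlier first): Szabo (17 Oct 1999); then Drummond (9 Jul 2003); then Nguyen (22 Aug 2003); then Salazar (15 Jan 2005); then Osei (20 Oct 2005); then Castillo (11 Sep 2009); then Lindqvist and Oyelaran (both 23 Nov 2011).
Lindqvist and Oyelaran both have continuous board tenure 7 years, so the next rule applies.
Among Lindqvist and Oyelaran, alphabetically by surname: Lindqvist before Oyelaran.
Full order: Szabo, Drummond, Nguyen, Salazar, Osei, Castillo, Lindqvist, Oyelaran.

Szabo, Drummond, Nguyen, Salazar, Osei, Castillo, Lindqvist, Oyelaran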